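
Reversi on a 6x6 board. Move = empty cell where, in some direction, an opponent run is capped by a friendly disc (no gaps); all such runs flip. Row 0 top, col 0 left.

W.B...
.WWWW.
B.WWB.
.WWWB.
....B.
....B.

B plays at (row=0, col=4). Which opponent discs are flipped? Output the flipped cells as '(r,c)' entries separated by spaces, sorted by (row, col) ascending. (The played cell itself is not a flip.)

Answer: (1,4)

Derivation:
Dir NW: edge -> no flip
Dir N: edge -> no flip
Dir NE: edge -> no flip
Dir W: first cell '.' (not opp) -> no flip
Dir E: first cell '.' (not opp) -> no flip
Dir SW: opp run (1,3) (2,2) (3,1), next='.' -> no flip
Dir S: opp run (1,4) capped by B -> flip
Dir SE: first cell '.' (not opp) -> no flip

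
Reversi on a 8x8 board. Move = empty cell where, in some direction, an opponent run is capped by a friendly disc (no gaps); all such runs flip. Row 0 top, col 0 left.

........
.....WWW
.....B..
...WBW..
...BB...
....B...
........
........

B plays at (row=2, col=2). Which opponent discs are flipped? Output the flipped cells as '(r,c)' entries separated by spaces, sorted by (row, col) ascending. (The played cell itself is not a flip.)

Dir NW: first cell '.' (not opp) -> no flip
Dir N: first cell '.' (not opp) -> no flip
Dir NE: first cell '.' (not opp) -> no flip
Dir W: first cell '.' (not opp) -> no flip
Dir E: first cell '.' (not opp) -> no flip
Dir SW: first cell '.' (not opp) -> no flip
Dir S: first cell '.' (not opp) -> no flip
Dir SE: opp run (3,3) capped by B -> flip

Answer: (3,3)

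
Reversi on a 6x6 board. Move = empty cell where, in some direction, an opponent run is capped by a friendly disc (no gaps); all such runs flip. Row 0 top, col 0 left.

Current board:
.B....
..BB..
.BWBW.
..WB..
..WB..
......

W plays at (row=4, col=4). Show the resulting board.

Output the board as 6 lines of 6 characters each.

Answer: .B....
..BB..
.BWBW.
..WW..
..WWW.
......

Derivation:
Place W at (4,4); scan 8 dirs for brackets.
Dir NW: opp run (3,3) capped by W -> flip
Dir N: first cell '.' (not opp) -> no flip
Dir NE: first cell '.' (not opp) -> no flip
Dir W: opp run (4,3) capped by W -> flip
Dir E: first cell '.' (not opp) -> no flip
Dir SW: first cell '.' (not opp) -> no flip
Dir S: first cell '.' (not opp) -> no flip
Dir SE: first cell '.' (not opp) -> no flip
All flips: (3,3) (4,3)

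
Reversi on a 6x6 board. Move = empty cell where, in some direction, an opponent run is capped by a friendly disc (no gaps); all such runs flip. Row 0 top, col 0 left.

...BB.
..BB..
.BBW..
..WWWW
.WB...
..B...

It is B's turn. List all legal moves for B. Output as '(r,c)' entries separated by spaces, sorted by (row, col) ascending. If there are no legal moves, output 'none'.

(1,4): no bracket -> illegal
(2,4): flips 2 -> legal
(2,5): no bracket -> illegal
(3,0): flips 1 -> legal
(3,1): no bracket -> illegal
(4,0): flips 1 -> legal
(4,3): flips 3 -> legal
(4,4): flips 1 -> legal
(4,5): flips 2 -> legal
(5,0): no bracket -> illegal
(5,1): no bracket -> illegal

Answer: (2,4) (3,0) (4,0) (4,3) (4,4) (4,5)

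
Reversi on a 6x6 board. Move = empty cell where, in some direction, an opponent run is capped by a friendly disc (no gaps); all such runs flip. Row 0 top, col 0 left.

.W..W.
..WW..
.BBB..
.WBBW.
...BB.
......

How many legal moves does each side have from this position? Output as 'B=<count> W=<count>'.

-- B to move --
(0,0): no bracket -> illegal
(0,2): flips 1 -> legal
(0,3): flips 2 -> legal
(0,5): no bracket -> illegal
(1,0): no bracket -> illegal
(1,1): no bracket -> illegal
(1,4): no bracket -> illegal
(1,5): no bracket -> illegal
(2,0): no bracket -> illegal
(2,4): flips 1 -> legal
(2,5): flips 1 -> legal
(3,0): flips 1 -> legal
(3,5): flips 1 -> legal
(4,0): flips 1 -> legal
(4,1): flips 1 -> legal
(4,2): no bracket -> illegal
(4,5): flips 1 -> legal
B mobility = 9
-- W to move --
(1,0): no bracket -> illegal
(1,1): flips 1 -> legal
(1,4): no bracket -> illegal
(2,0): no bracket -> illegal
(2,4): no bracket -> illegal
(3,0): flips 1 -> legal
(3,5): no bracket -> illegal
(4,1): no bracket -> illegal
(4,2): flips 2 -> legal
(4,5): no bracket -> illegal
(5,2): flips 1 -> legal
(5,3): flips 3 -> legal
(5,4): flips 1 -> legal
(5,5): no bracket -> illegal
W mobility = 6

Answer: B=9 W=6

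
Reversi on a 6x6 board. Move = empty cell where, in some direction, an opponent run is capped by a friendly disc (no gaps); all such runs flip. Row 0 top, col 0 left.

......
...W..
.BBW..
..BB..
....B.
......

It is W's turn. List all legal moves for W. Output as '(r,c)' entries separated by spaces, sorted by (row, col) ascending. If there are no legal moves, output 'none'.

Answer: (2,0) (3,1) (4,1) (4,3)

Derivation:
(1,0): no bracket -> illegal
(1,1): no bracket -> illegal
(1,2): no bracket -> illegal
(2,0): flips 2 -> legal
(2,4): no bracket -> illegal
(3,0): no bracket -> illegal
(3,1): flips 1 -> legal
(3,4): no bracket -> illegal
(3,5): no bracket -> illegal
(4,1): flips 1 -> legal
(4,2): no bracket -> illegal
(4,3): flips 1 -> legal
(4,5): no bracket -> illegal
(5,3): no bracket -> illegal
(5,4): no bracket -> illegal
(5,5): no bracket -> illegal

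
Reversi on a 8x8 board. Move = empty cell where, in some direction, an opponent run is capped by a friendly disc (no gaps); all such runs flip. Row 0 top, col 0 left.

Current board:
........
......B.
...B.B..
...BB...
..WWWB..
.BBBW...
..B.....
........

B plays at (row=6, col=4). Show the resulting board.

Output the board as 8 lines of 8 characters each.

Answer: ........
......B.
...B.B..
...BB...
..WWBB..
.BBBB...
..B.B...
........

Derivation:
Place B at (6,4); scan 8 dirs for brackets.
Dir NW: first cell 'B' (not opp) -> no flip
Dir N: opp run (5,4) (4,4) capped by B -> flip
Dir NE: first cell '.' (not opp) -> no flip
Dir W: first cell '.' (not opp) -> no flip
Dir E: first cell '.' (not opp) -> no flip
Dir SW: first cell '.' (not opp) -> no flip
Dir S: first cell '.' (not opp) -> no flip
Dir SE: first cell '.' (not opp) -> no flip
All flips: (4,4) (5,4)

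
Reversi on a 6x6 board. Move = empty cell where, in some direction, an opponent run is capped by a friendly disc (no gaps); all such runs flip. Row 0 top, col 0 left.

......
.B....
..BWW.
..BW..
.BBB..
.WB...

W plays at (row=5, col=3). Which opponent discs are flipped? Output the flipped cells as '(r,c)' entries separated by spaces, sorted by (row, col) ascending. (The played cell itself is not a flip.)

Answer: (4,3) (5,2)

Derivation:
Dir NW: opp run (4,2), next='.' -> no flip
Dir N: opp run (4,3) capped by W -> flip
Dir NE: first cell '.' (not opp) -> no flip
Dir W: opp run (5,2) capped by W -> flip
Dir E: first cell '.' (not opp) -> no flip
Dir SW: edge -> no flip
Dir S: edge -> no flip
Dir SE: edge -> no flip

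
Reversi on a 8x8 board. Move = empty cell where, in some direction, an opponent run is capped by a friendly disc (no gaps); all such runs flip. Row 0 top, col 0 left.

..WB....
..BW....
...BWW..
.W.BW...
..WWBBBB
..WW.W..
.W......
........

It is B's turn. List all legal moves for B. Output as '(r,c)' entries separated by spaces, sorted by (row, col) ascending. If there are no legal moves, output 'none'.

Answer: (0,1) (1,4) (1,5) (2,6) (3,5) (4,1) (5,1) (6,2) (6,3) (6,4) (6,5) (6,6)

Derivation:
(0,1): flips 1 -> legal
(0,4): no bracket -> illegal
(1,1): no bracket -> illegal
(1,4): flips 3 -> legal
(1,5): flips 1 -> legal
(1,6): no bracket -> illegal
(2,0): no bracket -> illegal
(2,1): no bracket -> illegal
(2,2): no bracket -> illegal
(2,6): flips 2 -> legal
(3,0): no bracket -> illegal
(3,2): no bracket -> illegal
(3,5): flips 1 -> legal
(3,6): no bracket -> illegal
(4,0): no bracket -> illegal
(4,1): flips 2 -> legal
(5,0): no bracket -> illegal
(5,1): flips 1 -> legal
(5,4): no bracket -> illegal
(5,6): no bracket -> illegal
(6,0): no bracket -> illegal
(6,2): flips 1 -> legal
(6,3): flips 2 -> legal
(6,4): flips 1 -> legal
(6,5): flips 1 -> legal
(6,6): flips 1 -> legal
(7,0): no bracket -> illegal
(7,1): no bracket -> illegal
(7,2): no bracket -> illegal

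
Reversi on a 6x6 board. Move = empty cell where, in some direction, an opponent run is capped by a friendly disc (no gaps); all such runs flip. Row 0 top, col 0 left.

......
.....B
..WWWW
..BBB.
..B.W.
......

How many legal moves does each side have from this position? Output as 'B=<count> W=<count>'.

-- B to move --
(1,1): flips 1 -> legal
(1,2): flips 2 -> legal
(1,3): flips 1 -> legal
(1,4): flips 2 -> legal
(2,1): no bracket -> illegal
(3,1): no bracket -> illegal
(3,5): flips 1 -> legal
(4,3): no bracket -> illegal
(4,5): no bracket -> illegal
(5,3): no bracket -> illegal
(5,4): flips 1 -> legal
(5,5): flips 1 -> legal
B mobility = 7
-- W to move --
(0,4): no bracket -> illegal
(0,5): flips 1 -> legal
(1,4): no bracket -> illegal
(2,1): no bracket -> illegal
(3,1): no bracket -> illegal
(3,5): no bracket -> illegal
(4,1): flips 1 -> legal
(4,3): flips 2 -> legal
(4,5): flips 1 -> legal
(5,1): flips 2 -> legal
(5,2): flips 2 -> legal
(5,3): no bracket -> illegal
W mobility = 6

Answer: B=7 W=6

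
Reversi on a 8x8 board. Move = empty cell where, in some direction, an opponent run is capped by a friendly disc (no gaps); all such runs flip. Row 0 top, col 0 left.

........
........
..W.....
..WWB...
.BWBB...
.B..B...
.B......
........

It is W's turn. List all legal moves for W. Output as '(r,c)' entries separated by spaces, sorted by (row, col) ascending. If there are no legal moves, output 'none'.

(2,3): no bracket -> illegal
(2,4): no bracket -> illegal
(2,5): no bracket -> illegal
(3,0): no bracket -> illegal
(3,1): no bracket -> illegal
(3,5): flips 1 -> legal
(4,0): flips 1 -> legal
(4,5): flips 2 -> legal
(5,0): flips 1 -> legal
(5,2): no bracket -> illegal
(5,3): flips 1 -> legal
(5,5): flips 1 -> legal
(6,0): flips 1 -> legal
(6,2): no bracket -> illegal
(6,3): no bracket -> illegal
(6,4): no bracket -> illegal
(6,5): flips 2 -> legal
(7,0): no bracket -> illegal
(7,1): no bracket -> illegal
(7,2): no bracket -> illegal

Answer: (3,5) (4,0) (4,5) (5,0) (5,3) (5,5) (6,0) (6,5)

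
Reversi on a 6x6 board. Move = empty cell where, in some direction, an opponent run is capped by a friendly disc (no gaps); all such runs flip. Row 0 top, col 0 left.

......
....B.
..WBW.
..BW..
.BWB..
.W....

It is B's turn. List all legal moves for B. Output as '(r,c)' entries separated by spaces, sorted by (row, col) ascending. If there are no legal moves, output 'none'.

Answer: (1,2) (2,1) (2,5) (3,4) (5,2)

Derivation:
(1,1): no bracket -> illegal
(1,2): flips 1 -> legal
(1,3): no bracket -> illegal
(1,5): no bracket -> illegal
(2,1): flips 1 -> legal
(2,5): flips 1 -> legal
(3,1): no bracket -> illegal
(3,4): flips 2 -> legal
(3,5): no bracket -> illegal
(4,0): no bracket -> illegal
(4,4): no bracket -> illegal
(5,0): no bracket -> illegal
(5,2): flips 1 -> legal
(5,3): no bracket -> illegal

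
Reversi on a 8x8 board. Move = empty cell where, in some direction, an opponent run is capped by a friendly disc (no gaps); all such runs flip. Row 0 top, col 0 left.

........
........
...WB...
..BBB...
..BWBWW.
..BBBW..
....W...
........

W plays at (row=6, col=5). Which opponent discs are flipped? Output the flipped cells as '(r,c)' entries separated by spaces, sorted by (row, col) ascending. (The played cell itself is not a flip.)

Dir NW: opp run (5,4) capped by W -> flip
Dir N: first cell 'W' (not opp) -> no flip
Dir NE: first cell '.' (not opp) -> no flip
Dir W: first cell 'W' (not opp) -> no flip
Dir E: first cell '.' (not opp) -> no flip
Dir SW: first cell '.' (not opp) -> no flip
Dir S: first cell '.' (not opp) -> no flip
Dir SE: first cell '.' (not opp) -> no flip

Answer: (5,4)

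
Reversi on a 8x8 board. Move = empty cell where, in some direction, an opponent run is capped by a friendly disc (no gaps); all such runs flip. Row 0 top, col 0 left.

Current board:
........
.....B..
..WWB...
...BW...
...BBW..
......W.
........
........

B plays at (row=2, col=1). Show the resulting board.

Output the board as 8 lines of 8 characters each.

Place B at (2,1); scan 8 dirs for brackets.
Dir NW: first cell '.' (not opp) -> no flip
Dir N: first cell '.' (not opp) -> no flip
Dir NE: first cell '.' (not opp) -> no flip
Dir W: first cell '.' (not opp) -> no flip
Dir E: opp run (2,2) (2,3) capped by B -> flip
Dir SW: first cell '.' (not opp) -> no flip
Dir S: first cell '.' (not opp) -> no flip
Dir SE: first cell '.' (not opp) -> no flip
All flips: (2,2) (2,3)

Answer: ........
.....B..
.BBBB...
...BW...
...BBW..
......W.
........
........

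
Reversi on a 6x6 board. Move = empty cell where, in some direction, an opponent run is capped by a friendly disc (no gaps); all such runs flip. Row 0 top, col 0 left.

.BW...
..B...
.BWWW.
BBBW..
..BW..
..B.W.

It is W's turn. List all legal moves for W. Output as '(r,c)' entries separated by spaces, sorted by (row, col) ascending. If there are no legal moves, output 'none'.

Answer: (0,0) (1,0) (2,0) (4,0) (4,1) (5,1)

Derivation:
(0,0): flips 1 -> legal
(0,3): no bracket -> illegal
(1,0): flips 2 -> legal
(1,1): no bracket -> illegal
(1,3): no bracket -> illegal
(2,0): flips 1 -> legal
(4,0): flips 1 -> legal
(4,1): flips 2 -> legal
(5,1): flips 1 -> legal
(5,3): no bracket -> illegal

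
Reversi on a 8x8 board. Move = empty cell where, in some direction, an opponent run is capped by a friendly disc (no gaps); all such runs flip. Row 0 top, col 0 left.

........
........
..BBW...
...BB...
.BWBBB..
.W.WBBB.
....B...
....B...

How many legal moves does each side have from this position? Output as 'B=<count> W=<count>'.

Answer: B=9 W=8

Derivation:
-- B to move --
(1,3): no bracket -> illegal
(1,4): flips 1 -> legal
(1,5): flips 1 -> legal
(2,5): flips 1 -> legal
(3,1): flips 2 -> legal
(3,2): no bracket -> illegal
(3,5): no bracket -> illegal
(4,0): no bracket -> illegal
(5,0): no bracket -> illegal
(5,2): flips 1 -> legal
(6,0): flips 2 -> legal
(6,1): flips 1 -> legal
(6,2): flips 1 -> legal
(6,3): flips 1 -> legal
B mobility = 9
-- W to move --
(1,1): no bracket -> illegal
(1,2): no bracket -> illegal
(1,3): flips 3 -> legal
(1,4): no bracket -> illegal
(2,1): flips 2 -> legal
(2,5): no bracket -> illegal
(3,0): no bracket -> illegal
(3,1): flips 1 -> legal
(3,2): no bracket -> illegal
(3,5): flips 1 -> legal
(3,6): no bracket -> illegal
(4,0): flips 1 -> legal
(4,6): flips 3 -> legal
(4,7): no bracket -> illegal
(5,0): no bracket -> illegal
(5,2): no bracket -> illegal
(5,7): flips 3 -> legal
(6,3): no bracket -> illegal
(6,5): no bracket -> illegal
(6,6): no bracket -> illegal
(6,7): no bracket -> illegal
(7,3): no bracket -> illegal
(7,5): flips 1 -> legal
W mobility = 8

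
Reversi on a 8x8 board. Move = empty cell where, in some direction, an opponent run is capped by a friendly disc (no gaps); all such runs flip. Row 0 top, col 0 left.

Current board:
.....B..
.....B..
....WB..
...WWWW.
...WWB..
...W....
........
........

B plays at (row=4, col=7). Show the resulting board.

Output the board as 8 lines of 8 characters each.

Place B at (4,7); scan 8 dirs for brackets.
Dir NW: opp run (3,6) capped by B -> flip
Dir N: first cell '.' (not opp) -> no flip
Dir NE: edge -> no flip
Dir W: first cell '.' (not opp) -> no flip
Dir E: edge -> no flip
Dir SW: first cell '.' (not opp) -> no flip
Dir S: first cell '.' (not opp) -> no flip
Dir SE: edge -> no flip
All flips: (3,6)

Answer: .....B..
.....B..
....WB..
...WWWB.
...WWB.B
...W....
........
........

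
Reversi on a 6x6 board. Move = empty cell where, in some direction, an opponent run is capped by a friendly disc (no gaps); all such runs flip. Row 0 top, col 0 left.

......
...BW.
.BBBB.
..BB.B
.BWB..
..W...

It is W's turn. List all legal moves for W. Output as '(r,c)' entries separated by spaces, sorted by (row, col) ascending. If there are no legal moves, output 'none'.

Answer: (1,2) (1,5) (3,0) (3,4) (4,0) (4,4) (5,0)

Derivation:
(0,2): no bracket -> illegal
(0,3): no bracket -> illegal
(0,4): no bracket -> illegal
(1,0): no bracket -> illegal
(1,1): no bracket -> illegal
(1,2): flips 3 -> legal
(1,5): flips 2 -> legal
(2,0): no bracket -> illegal
(2,5): no bracket -> illegal
(3,0): flips 1 -> legal
(3,1): no bracket -> illegal
(3,4): flips 2 -> legal
(4,0): flips 1 -> legal
(4,4): flips 1 -> legal
(4,5): no bracket -> illegal
(5,0): flips 3 -> legal
(5,1): no bracket -> illegal
(5,3): no bracket -> illegal
(5,4): no bracket -> illegal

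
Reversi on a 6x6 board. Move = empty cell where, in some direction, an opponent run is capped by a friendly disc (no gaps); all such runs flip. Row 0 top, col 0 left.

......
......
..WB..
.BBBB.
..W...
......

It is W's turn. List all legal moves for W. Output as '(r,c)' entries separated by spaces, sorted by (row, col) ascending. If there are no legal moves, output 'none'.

(1,2): no bracket -> illegal
(1,3): no bracket -> illegal
(1,4): no bracket -> illegal
(2,0): flips 1 -> legal
(2,1): no bracket -> illegal
(2,4): flips 2 -> legal
(2,5): no bracket -> illegal
(3,0): no bracket -> illegal
(3,5): no bracket -> illegal
(4,0): flips 1 -> legal
(4,1): no bracket -> illegal
(4,3): no bracket -> illegal
(4,4): flips 1 -> legal
(4,5): no bracket -> illegal

Answer: (2,0) (2,4) (4,0) (4,4)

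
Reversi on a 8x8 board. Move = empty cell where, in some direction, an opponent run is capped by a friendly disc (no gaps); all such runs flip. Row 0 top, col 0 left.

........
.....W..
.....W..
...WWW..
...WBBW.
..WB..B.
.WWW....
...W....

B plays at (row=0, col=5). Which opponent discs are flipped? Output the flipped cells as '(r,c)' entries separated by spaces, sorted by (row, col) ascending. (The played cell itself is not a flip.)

Answer: (1,5) (2,5) (3,5)

Derivation:
Dir NW: edge -> no flip
Dir N: edge -> no flip
Dir NE: edge -> no flip
Dir W: first cell '.' (not opp) -> no flip
Dir E: first cell '.' (not opp) -> no flip
Dir SW: first cell '.' (not opp) -> no flip
Dir S: opp run (1,5) (2,5) (3,5) capped by B -> flip
Dir SE: first cell '.' (not opp) -> no flip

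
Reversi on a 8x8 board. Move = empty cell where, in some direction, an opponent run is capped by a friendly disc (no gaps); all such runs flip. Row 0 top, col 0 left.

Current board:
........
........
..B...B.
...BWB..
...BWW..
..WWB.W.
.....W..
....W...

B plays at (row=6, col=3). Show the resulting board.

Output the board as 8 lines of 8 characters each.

Place B at (6,3); scan 8 dirs for brackets.
Dir NW: opp run (5,2), next='.' -> no flip
Dir N: opp run (5,3) capped by B -> flip
Dir NE: first cell 'B' (not opp) -> no flip
Dir W: first cell '.' (not opp) -> no flip
Dir E: first cell '.' (not opp) -> no flip
Dir SW: first cell '.' (not opp) -> no flip
Dir S: first cell '.' (not opp) -> no flip
Dir SE: opp run (7,4), next=edge -> no flip
All flips: (5,3)

Answer: ........
........
..B...B.
...BWB..
...BWW..
..WBB.W.
...B.W..
....W...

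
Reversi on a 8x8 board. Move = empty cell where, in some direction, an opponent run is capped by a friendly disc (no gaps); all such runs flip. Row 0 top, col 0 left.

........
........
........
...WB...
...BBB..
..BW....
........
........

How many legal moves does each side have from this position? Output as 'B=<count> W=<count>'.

-- B to move --
(2,2): flips 1 -> legal
(2,3): flips 1 -> legal
(2,4): no bracket -> illegal
(3,2): flips 1 -> legal
(4,2): no bracket -> illegal
(5,4): flips 1 -> legal
(6,2): flips 1 -> legal
(6,3): flips 1 -> legal
(6,4): no bracket -> illegal
B mobility = 6
-- W to move --
(2,3): no bracket -> illegal
(2,4): no bracket -> illegal
(2,5): no bracket -> illegal
(3,2): no bracket -> illegal
(3,5): flips 2 -> legal
(3,6): no bracket -> illegal
(4,1): no bracket -> illegal
(4,2): no bracket -> illegal
(4,6): no bracket -> illegal
(5,1): flips 1 -> legal
(5,4): no bracket -> illegal
(5,5): flips 1 -> legal
(5,6): no bracket -> illegal
(6,1): no bracket -> illegal
(6,2): no bracket -> illegal
(6,3): no bracket -> illegal
W mobility = 3

Answer: B=6 W=3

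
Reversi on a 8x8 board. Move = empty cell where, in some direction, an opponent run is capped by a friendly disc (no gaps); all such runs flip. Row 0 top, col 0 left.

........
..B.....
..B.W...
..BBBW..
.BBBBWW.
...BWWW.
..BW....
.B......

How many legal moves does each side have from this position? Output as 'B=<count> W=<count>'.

-- B to move --
(1,3): no bracket -> illegal
(1,4): flips 1 -> legal
(1,5): flips 1 -> legal
(2,3): no bracket -> illegal
(2,5): no bracket -> illegal
(2,6): flips 1 -> legal
(3,6): flips 1 -> legal
(3,7): no bracket -> illegal
(4,7): flips 2 -> legal
(5,2): no bracket -> illegal
(5,7): flips 3 -> legal
(6,4): flips 2 -> legal
(6,5): flips 1 -> legal
(6,6): flips 1 -> legal
(6,7): flips 2 -> legal
(7,2): no bracket -> illegal
(7,3): flips 1 -> legal
(7,4): no bracket -> illegal
B mobility = 11
-- W to move --
(0,1): no bracket -> illegal
(0,2): no bracket -> illegal
(0,3): no bracket -> illegal
(1,1): flips 3 -> legal
(1,3): no bracket -> illegal
(2,1): flips 2 -> legal
(2,3): flips 4 -> legal
(2,5): no bracket -> illegal
(3,0): no bracket -> illegal
(3,1): flips 3 -> legal
(4,0): flips 4 -> legal
(5,0): no bracket -> illegal
(5,1): flips 2 -> legal
(5,2): flips 1 -> legal
(6,0): no bracket -> illegal
(6,1): flips 1 -> legal
(6,4): no bracket -> illegal
(7,0): no bracket -> illegal
(7,2): no bracket -> illegal
(7,3): no bracket -> illegal
W mobility = 8

Answer: B=11 W=8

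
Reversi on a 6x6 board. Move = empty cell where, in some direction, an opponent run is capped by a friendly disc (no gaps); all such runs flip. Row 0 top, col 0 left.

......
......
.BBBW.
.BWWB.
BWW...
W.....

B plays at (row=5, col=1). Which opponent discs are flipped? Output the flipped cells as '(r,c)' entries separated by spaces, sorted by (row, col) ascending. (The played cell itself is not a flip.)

Answer: (4,1)

Derivation:
Dir NW: first cell 'B' (not opp) -> no flip
Dir N: opp run (4,1) capped by B -> flip
Dir NE: opp run (4,2) (3,3) (2,4), next='.' -> no flip
Dir W: opp run (5,0), next=edge -> no flip
Dir E: first cell '.' (not opp) -> no flip
Dir SW: edge -> no flip
Dir S: edge -> no flip
Dir SE: edge -> no flip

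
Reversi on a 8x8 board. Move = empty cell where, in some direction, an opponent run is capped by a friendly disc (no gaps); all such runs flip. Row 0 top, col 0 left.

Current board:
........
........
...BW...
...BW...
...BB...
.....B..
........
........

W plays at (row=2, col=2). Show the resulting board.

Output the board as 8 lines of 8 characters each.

Answer: ........
........
..WWW...
...BW...
...BB...
.....B..
........
........

Derivation:
Place W at (2,2); scan 8 dirs for brackets.
Dir NW: first cell '.' (not opp) -> no flip
Dir N: first cell '.' (not opp) -> no flip
Dir NE: first cell '.' (not opp) -> no flip
Dir W: first cell '.' (not opp) -> no flip
Dir E: opp run (2,3) capped by W -> flip
Dir SW: first cell '.' (not opp) -> no flip
Dir S: first cell '.' (not opp) -> no flip
Dir SE: opp run (3,3) (4,4) (5,5), next='.' -> no flip
All flips: (2,3)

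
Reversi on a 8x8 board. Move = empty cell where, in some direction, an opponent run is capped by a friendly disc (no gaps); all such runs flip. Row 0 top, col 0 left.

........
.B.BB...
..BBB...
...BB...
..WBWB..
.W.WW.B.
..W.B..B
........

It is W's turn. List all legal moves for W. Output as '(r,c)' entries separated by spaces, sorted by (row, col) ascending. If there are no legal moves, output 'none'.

(0,0): flips 3 -> legal
(0,1): no bracket -> illegal
(0,2): no bracket -> illegal
(0,3): flips 4 -> legal
(0,4): flips 3 -> legal
(0,5): no bracket -> illegal
(1,0): no bracket -> illegal
(1,2): no bracket -> illegal
(1,5): flips 2 -> legal
(2,0): no bracket -> illegal
(2,1): no bracket -> illegal
(2,5): no bracket -> illegal
(3,1): no bracket -> illegal
(3,2): flips 1 -> legal
(3,5): no bracket -> illegal
(3,6): flips 1 -> legal
(4,6): flips 1 -> legal
(4,7): no bracket -> illegal
(5,2): no bracket -> illegal
(5,5): no bracket -> illegal
(5,7): no bracket -> illegal
(6,3): no bracket -> illegal
(6,5): no bracket -> illegal
(6,6): no bracket -> illegal
(7,3): no bracket -> illegal
(7,4): flips 1 -> legal
(7,5): flips 1 -> legal
(7,6): no bracket -> illegal
(7,7): no bracket -> illegal

Answer: (0,0) (0,3) (0,4) (1,5) (3,2) (3,6) (4,6) (7,4) (7,5)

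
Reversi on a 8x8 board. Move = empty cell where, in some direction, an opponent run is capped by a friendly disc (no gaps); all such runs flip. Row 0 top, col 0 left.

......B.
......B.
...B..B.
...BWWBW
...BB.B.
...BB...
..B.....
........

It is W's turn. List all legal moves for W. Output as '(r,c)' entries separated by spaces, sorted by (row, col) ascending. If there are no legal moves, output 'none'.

Answer: (1,2) (1,5) (1,7) (3,2) (5,2) (5,5) (5,7) (6,4) (7,1)

Derivation:
(0,5): no bracket -> illegal
(0,7): no bracket -> illegal
(1,2): flips 1 -> legal
(1,3): no bracket -> illegal
(1,4): no bracket -> illegal
(1,5): flips 1 -> legal
(1,7): flips 1 -> legal
(2,2): no bracket -> illegal
(2,4): no bracket -> illegal
(2,5): no bracket -> illegal
(2,7): no bracket -> illegal
(3,2): flips 1 -> legal
(4,2): no bracket -> illegal
(4,5): no bracket -> illegal
(4,7): no bracket -> illegal
(5,1): no bracket -> illegal
(5,2): flips 1 -> legal
(5,5): flips 1 -> legal
(5,6): no bracket -> illegal
(5,7): flips 1 -> legal
(6,1): no bracket -> illegal
(6,3): no bracket -> illegal
(6,4): flips 2 -> legal
(6,5): no bracket -> illegal
(7,1): flips 3 -> legal
(7,2): no bracket -> illegal
(7,3): no bracket -> illegal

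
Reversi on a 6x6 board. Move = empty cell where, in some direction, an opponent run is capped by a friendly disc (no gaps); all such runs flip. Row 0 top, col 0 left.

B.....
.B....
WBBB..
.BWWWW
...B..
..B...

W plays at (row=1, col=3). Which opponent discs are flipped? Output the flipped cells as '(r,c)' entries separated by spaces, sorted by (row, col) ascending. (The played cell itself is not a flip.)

Dir NW: first cell '.' (not opp) -> no flip
Dir N: first cell '.' (not opp) -> no flip
Dir NE: first cell '.' (not opp) -> no flip
Dir W: first cell '.' (not opp) -> no flip
Dir E: first cell '.' (not opp) -> no flip
Dir SW: opp run (2,2) (3,1), next='.' -> no flip
Dir S: opp run (2,3) capped by W -> flip
Dir SE: first cell '.' (not opp) -> no flip

Answer: (2,3)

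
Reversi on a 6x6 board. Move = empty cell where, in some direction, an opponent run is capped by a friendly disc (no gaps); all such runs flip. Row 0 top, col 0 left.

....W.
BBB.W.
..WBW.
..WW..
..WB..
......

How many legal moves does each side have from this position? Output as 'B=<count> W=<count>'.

-- B to move --
(0,3): no bracket -> illegal
(0,5): flips 1 -> legal
(1,3): no bracket -> illegal
(1,5): no bracket -> illegal
(2,1): flips 2 -> legal
(2,5): flips 1 -> legal
(3,1): no bracket -> illegal
(3,4): no bracket -> illegal
(3,5): no bracket -> illegal
(4,1): flips 2 -> legal
(4,4): flips 2 -> legal
(5,1): no bracket -> illegal
(5,2): flips 3 -> legal
(5,3): no bracket -> illegal
B mobility = 6
-- W to move --
(0,0): flips 1 -> legal
(0,1): no bracket -> illegal
(0,2): flips 1 -> legal
(0,3): no bracket -> illegal
(1,3): flips 1 -> legal
(2,0): no bracket -> illegal
(2,1): no bracket -> illegal
(3,4): no bracket -> illegal
(4,4): flips 1 -> legal
(5,2): no bracket -> illegal
(5,3): flips 1 -> legal
(5,4): flips 1 -> legal
W mobility = 6

Answer: B=6 W=6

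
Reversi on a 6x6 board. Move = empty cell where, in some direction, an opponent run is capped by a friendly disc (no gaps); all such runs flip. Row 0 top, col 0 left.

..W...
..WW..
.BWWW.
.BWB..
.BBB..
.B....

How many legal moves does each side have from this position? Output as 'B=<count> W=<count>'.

-- B to move --
(0,1): no bracket -> illegal
(0,3): flips 3 -> legal
(0,4): flips 2 -> legal
(1,1): flips 1 -> legal
(1,4): flips 2 -> legal
(1,5): flips 1 -> legal
(2,5): flips 3 -> legal
(3,4): no bracket -> illegal
(3,5): no bracket -> illegal
B mobility = 6
-- W to move --
(1,0): flips 1 -> legal
(1,1): no bracket -> illegal
(2,0): flips 1 -> legal
(3,0): flips 2 -> legal
(3,4): flips 1 -> legal
(4,0): flips 1 -> legal
(4,4): flips 1 -> legal
(5,0): flips 1 -> legal
(5,2): flips 1 -> legal
(5,3): flips 2 -> legal
(5,4): flips 1 -> legal
W mobility = 10

Answer: B=6 W=10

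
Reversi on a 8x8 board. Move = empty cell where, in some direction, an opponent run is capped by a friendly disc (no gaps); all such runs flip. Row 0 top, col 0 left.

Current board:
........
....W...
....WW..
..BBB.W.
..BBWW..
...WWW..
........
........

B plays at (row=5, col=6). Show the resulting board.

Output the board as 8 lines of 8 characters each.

Place B at (5,6); scan 8 dirs for brackets.
Dir NW: opp run (4,5) capped by B -> flip
Dir N: first cell '.' (not opp) -> no flip
Dir NE: first cell '.' (not opp) -> no flip
Dir W: opp run (5,5) (5,4) (5,3), next='.' -> no flip
Dir E: first cell '.' (not opp) -> no flip
Dir SW: first cell '.' (not opp) -> no flip
Dir S: first cell '.' (not opp) -> no flip
Dir SE: first cell '.' (not opp) -> no flip
All flips: (4,5)

Answer: ........
....W...
....WW..
..BBB.W.
..BBWB..
...WWWB.
........
........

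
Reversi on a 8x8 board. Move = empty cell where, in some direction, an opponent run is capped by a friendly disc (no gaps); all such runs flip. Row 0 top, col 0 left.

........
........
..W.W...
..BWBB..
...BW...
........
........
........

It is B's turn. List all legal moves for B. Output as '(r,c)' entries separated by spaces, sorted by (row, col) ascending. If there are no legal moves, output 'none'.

(1,1): no bracket -> illegal
(1,2): flips 1 -> legal
(1,3): flips 1 -> legal
(1,4): flips 1 -> legal
(1,5): no bracket -> illegal
(2,1): no bracket -> illegal
(2,3): flips 1 -> legal
(2,5): no bracket -> illegal
(3,1): no bracket -> illegal
(4,2): no bracket -> illegal
(4,5): flips 1 -> legal
(5,3): flips 1 -> legal
(5,4): flips 1 -> legal
(5,5): no bracket -> illegal

Answer: (1,2) (1,3) (1,4) (2,3) (4,5) (5,3) (5,4)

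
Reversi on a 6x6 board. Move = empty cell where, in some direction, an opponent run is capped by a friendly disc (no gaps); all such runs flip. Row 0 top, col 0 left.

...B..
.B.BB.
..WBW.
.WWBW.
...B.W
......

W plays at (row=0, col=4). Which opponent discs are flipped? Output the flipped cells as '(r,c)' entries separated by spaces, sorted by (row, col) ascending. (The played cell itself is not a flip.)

Answer: (1,3) (1,4)

Derivation:
Dir NW: edge -> no flip
Dir N: edge -> no flip
Dir NE: edge -> no flip
Dir W: opp run (0,3), next='.' -> no flip
Dir E: first cell '.' (not opp) -> no flip
Dir SW: opp run (1,3) capped by W -> flip
Dir S: opp run (1,4) capped by W -> flip
Dir SE: first cell '.' (not opp) -> no flip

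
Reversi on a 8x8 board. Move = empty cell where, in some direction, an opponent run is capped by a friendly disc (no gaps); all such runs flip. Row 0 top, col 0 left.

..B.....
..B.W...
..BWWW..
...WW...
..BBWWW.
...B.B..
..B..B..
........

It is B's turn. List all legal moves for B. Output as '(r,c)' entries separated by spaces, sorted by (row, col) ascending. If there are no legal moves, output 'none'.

Answer: (1,3) (1,5) (1,6) (2,6) (3,5) (3,7) (4,7) (5,6)

Derivation:
(0,3): no bracket -> illegal
(0,4): no bracket -> illegal
(0,5): no bracket -> illegal
(1,3): flips 2 -> legal
(1,5): flips 2 -> legal
(1,6): flips 2 -> legal
(2,6): flips 3 -> legal
(3,2): no bracket -> illegal
(3,5): flips 2 -> legal
(3,6): no bracket -> illegal
(3,7): flips 1 -> legal
(4,7): flips 3 -> legal
(5,4): no bracket -> illegal
(5,6): flips 3 -> legal
(5,7): no bracket -> illegal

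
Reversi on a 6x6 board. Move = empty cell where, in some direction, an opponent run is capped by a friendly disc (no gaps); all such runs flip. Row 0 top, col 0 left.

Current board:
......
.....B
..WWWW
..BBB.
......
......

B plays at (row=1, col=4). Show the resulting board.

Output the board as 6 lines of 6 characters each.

Answer: ......
....BB
..WBBW
..BBB.
......
......

Derivation:
Place B at (1,4); scan 8 dirs for brackets.
Dir NW: first cell '.' (not opp) -> no flip
Dir N: first cell '.' (not opp) -> no flip
Dir NE: first cell '.' (not opp) -> no flip
Dir W: first cell '.' (not opp) -> no flip
Dir E: first cell 'B' (not opp) -> no flip
Dir SW: opp run (2,3) capped by B -> flip
Dir S: opp run (2,4) capped by B -> flip
Dir SE: opp run (2,5), next=edge -> no flip
All flips: (2,3) (2,4)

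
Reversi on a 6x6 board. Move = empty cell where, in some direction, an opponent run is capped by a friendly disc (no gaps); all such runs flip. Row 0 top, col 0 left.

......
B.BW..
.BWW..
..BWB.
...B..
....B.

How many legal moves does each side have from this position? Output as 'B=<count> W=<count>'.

-- B to move --
(0,2): no bracket -> illegal
(0,3): flips 3 -> legal
(0,4): no bracket -> illegal
(1,1): no bracket -> illegal
(1,4): flips 2 -> legal
(2,4): flips 2 -> legal
(3,1): no bracket -> illegal
(4,2): no bracket -> illegal
(4,4): no bracket -> illegal
B mobility = 3
-- W to move --
(0,0): no bracket -> illegal
(0,1): flips 1 -> legal
(0,2): flips 1 -> legal
(0,3): no bracket -> illegal
(1,1): flips 1 -> legal
(2,0): flips 1 -> legal
(2,4): no bracket -> illegal
(2,5): no bracket -> illegal
(3,0): no bracket -> illegal
(3,1): flips 1 -> legal
(3,5): flips 1 -> legal
(4,1): flips 1 -> legal
(4,2): flips 1 -> legal
(4,4): no bracket -> illegal
(4,5): flips 1 -> legal
(5,2): no bracket -> illegal
(5,3): flips 1 -> legal
(5,5): no bracket -> illegal
W mobility = 10

Answer: B=3 W=10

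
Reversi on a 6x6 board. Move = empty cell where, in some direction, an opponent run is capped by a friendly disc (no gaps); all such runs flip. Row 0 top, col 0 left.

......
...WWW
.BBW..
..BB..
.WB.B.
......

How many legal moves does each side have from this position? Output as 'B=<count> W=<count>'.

-- B to move --
(0,2): no bracket -> illegal
(0,3): flips 2 -> legal
(0,4): flips 1 -> legal
(0,5): flips 2 -> legal
(1,2): no bracket -> illegal
(2,4): flips 1 -> legal
(2,5): no bracket -> illegal
(3,0): no bracket -> illegal
(3,1): no bracket -> illegal
(3,4): no bracket -> illegal
(4,0): flips 1 -> legal
(5,0): flips 1 -> legal
(5,1): no bracket -> illegal
(5,2): no bracket -> illegal
B mobility = 6
-- W to move --
(1,0): no bracket -> illegal
(1,1): no bracket -> illegal
(1,2): no bracket -> illegal
(2,0): flips 2 -> legal
(2,4): no bracket -> illegal
(3,0): no bracket -> illegal
(3,1): flips 1 -> legal
(3,4): no bracket -> illegal
(3,5): no bracket -> illegal
(4,3): flips 2 -> legal
(4,5): no bracket -> illegal
(5,1): no bracket -> illegal
(5,2): no bracket -> illegal
(5,3): no bracket -> illegal
(5,4): no bracket -> illegal
(5,5): no bracket -> illegal
W mobility = 3

Answer: B=6 W=3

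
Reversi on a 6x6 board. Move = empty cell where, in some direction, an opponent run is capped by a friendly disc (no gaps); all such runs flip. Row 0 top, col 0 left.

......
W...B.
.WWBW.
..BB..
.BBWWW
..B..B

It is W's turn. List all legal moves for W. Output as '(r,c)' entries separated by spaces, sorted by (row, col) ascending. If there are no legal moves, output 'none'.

(0,3): no bracket -> illegal
(0,4): flips 1 -> legal
(0,5): no bracket -> illegal
(1,2): no bracket -> illegal
(1,3): flips 2 -> legal
(1,5): no bracket -> illegal
(2,5): no bracket -> illegal
(3,0): no bracket -> illegal
(3,1): no bracket -> illegal
(3,4): no bracket -> illegal
(4,0): flips 2 -> legal
(5,0): no bracket -> illegal
(5,1): flips 2 -> legal
(5,3): no bracket -> illegal
(5,4): no bracket -> illegal

Answer: (0,4) (1,3) (4,0) (5,1)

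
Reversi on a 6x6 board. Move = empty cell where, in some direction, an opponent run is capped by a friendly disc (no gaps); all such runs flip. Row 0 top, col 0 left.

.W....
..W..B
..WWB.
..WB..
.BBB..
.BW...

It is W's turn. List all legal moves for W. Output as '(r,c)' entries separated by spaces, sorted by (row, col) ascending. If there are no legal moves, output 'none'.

Answer: (2,5) (3,0) (3,4) (4,4) (5,0) (5,3) (5,4)

Derivation:
(0,4): no bracket -> illegal
(0,5): no bracket -> illegal
(1,3): no bracket -> illegal
(1,4): no bracket -> illegal
(2,5): flips 1 -> legal
(3,0): flips 1 -> legal
(3,1): no bracket -> illegal
(3,4): flips 2 -> legal
(3,5): no bracket -> illegal
(4,0): no bracket -> illegal
(4,4): flips 1 -> legal
(5,0): flips 2 -> legal
(5,3): flips 2 -> legal
(5,4): flips 1 -> legal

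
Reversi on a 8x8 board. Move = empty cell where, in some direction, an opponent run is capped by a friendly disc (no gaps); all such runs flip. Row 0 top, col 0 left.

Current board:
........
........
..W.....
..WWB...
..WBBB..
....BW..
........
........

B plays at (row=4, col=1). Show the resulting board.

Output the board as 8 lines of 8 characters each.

Place B at (4,1); scan 8 dirs for brackets.
Dir NW: first cell '.' (not opp) -> no flip
Dir N: first cell '.' (not opp) -> no flip
Dir NE: opp run (3,2), next='.' -> no flip
Dir W: first cell '.' (not opp) -> no flip
Dir E: opp run (4,2) capped by B -> flip
Dir SW: first cell '.' (not opp) -> no flip
Dir S: first cell '.' (not opp) -> no flip
Dir SE: first cell '.' (not opp) -> no flip
All flips: (4,2)

Answer: ........
........
..W.....
..WWB...
.BBBBB..
....BW..
........
........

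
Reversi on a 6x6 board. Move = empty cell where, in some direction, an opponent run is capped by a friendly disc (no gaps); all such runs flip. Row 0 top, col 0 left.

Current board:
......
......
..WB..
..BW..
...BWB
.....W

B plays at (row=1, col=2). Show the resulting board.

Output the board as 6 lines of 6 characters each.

Answer: ......
..B...
..BB..
..BW..
...BWB
.....W

Derivation:
Place B at (1,2); scan 8 dirs for brackets.
Dir NW: first cell '.' (not opp) -> no flip
Dir N: first cell '.' (not opp) -> no flip
Dir NE: first cell '.' (not opp) -> no flip
Dir W: first cell '.' (not opp) -> no flip
Dir E: first cell '.' (not opp) -> no flip
Dir SW: first cell '.' (not opp) -> no flip
Dir S: opp run (2,2) capped by B -> flip
Dir SE: first cell 'B' (not opp) -> no flip
All flips: (2,2)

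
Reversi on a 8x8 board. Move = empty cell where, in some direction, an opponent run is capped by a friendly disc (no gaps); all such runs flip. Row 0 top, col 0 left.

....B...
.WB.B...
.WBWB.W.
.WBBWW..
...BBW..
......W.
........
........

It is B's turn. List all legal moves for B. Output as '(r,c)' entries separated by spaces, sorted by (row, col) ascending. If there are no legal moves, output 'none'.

(0,0): flips 1 -> legal
(0,1): no bracket -> illegal
(0,2): no bracket -> illegal
(1,0): flips 2 -> legal
(1,3): flips 1 -> legal
(1,5): no bracket -> illegal
(1,6): no bracket -> illegal
(1,7): flips 2 -> legal
(2,0): flips 1 -> legal
(2,5): flips 1 -> legal
(2,7): no bracket -> illegal
(3,0): flips 2 -> legal
(3,6): flips 2 -> legal
(3,7): no bracket -> illegal
(4,0): flips 1 -> legal
(4,1): no bracket -> illegal
(4,2): no bracket -> illegal
(4,6): flips 2 -> legal
(4,7): no bracket -> illegal
(5,4): no bracket -> illegal
(5,5): no bracket -> illegal
(5,7): no bracket -> illegal
(6,5): no bracket -> illegal
(6,6): no bracket -> illegal
(6,7): flips 4 -> legal

Answer: (0,0) (1,0) (1,3) (1,7) (2,0) (2,5) (3,0) (3,6) (4,0) (4,6) (6,7)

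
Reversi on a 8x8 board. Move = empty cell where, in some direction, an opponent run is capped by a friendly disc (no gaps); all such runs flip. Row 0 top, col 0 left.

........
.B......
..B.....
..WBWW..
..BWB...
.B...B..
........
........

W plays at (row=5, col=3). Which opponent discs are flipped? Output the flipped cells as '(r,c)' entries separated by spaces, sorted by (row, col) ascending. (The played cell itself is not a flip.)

Answer: (4,4)

Derivation:
Dir NW: opp run (4,2), next='.' -> no flip
Dir N: first cell 'W' (not opp) -> no flip
Dir NE: opp run (4,4) capped by W -> flip
Dir W: first cell '.' (not opp) -> no flip
Dir E: first cell '.' (not opp) -> no flip
Dir SW: first cell '.' (not opp) -> no flip
Dir S: first cell '.' (not opp) -> no flip
Dir SE: first cell '.' (not opp) -> no flip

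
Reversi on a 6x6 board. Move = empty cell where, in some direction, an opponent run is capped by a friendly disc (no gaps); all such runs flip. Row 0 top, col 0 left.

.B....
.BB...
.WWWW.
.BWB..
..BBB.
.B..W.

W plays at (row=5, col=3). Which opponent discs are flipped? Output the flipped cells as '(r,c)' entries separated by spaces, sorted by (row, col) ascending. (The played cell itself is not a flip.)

Dir NW: opp run (4,2) (3,1), next='.' -> no flip
Dir N: opp run (4,3) (3,3) capped by W -> flip
Dir NE: opp run (4,4), next='.' -> no flip
Dir W: first cell '.' (not opp) -> no flip
Dir E: first cell 'W' (not opp) -> no flip
Dir SW: edge -> no flip
Dir S: edge -> no flip
Dir SE: edge -> no flip

Answer: (3,3) (4,3)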